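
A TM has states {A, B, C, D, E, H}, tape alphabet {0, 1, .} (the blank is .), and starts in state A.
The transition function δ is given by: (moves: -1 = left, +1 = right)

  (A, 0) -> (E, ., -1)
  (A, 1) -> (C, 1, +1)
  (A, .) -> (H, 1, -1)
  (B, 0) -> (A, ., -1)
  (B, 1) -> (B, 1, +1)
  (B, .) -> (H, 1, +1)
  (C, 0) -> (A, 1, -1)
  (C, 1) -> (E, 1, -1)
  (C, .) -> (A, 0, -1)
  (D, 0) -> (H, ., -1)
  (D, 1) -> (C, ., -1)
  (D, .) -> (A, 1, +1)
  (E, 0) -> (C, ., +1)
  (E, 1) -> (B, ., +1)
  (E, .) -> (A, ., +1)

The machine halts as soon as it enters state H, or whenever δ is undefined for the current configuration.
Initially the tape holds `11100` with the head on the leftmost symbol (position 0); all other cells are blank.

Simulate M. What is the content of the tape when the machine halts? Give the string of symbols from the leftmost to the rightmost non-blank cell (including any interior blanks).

state=A head=0 tape=[1]1100..   (A,1)→(C,1,+1)
state=C head=1 tape=1[1]100..   (C,1)→(E,1,-1)
state=E head=0 tape=[1]1100..   (E,1)→(B,.,+1)
state=B head=1 tape=.[1]100..   (B,1)→(B,1,+1)
state=B head=2 tape=.1[1]00..   (B,1)→(B,1,+1)
state=B head=3 tape=.11[0]0..   (B,0)→(A,.,-1)
state=A head=2 tape=.1[1].0..   (A,1)→(C,1,+1)
state=C head=3 tape=.11[.]0..   (C,.)→(A,0,-1)
state=A head=2 tape=.1[1]00..   (A,1)→(C,1,+1)
state=C head=3 tape=.11[0]0..   (C,0)→(A,1,-1)
state=A head=2 tape=.1[1]10..   (A,1)→(C,1,+1)
state=C head=3 tape=.11[1]0..   (C,1)→(E,1,-1)
state=E head=2 tape=.1[1]10..   (E,1)→(B,.,+1)
state=B head=3 tape=.1.[1]0..   (B,1)→(B,1,+1)
state=B head=4 tape=.1.1[0]..   (B,0)→(A,.,-1)
state=A head=3 tape=.1.[1]...   (A,1)→(C,1,+1)
state=C head=4 tape=.1.1[.]..   (C,.)→(A,0,-1)
state=A head=3 tape=.1.[1]0..   (A,1)→(C,1,+1)
state=C head=4 tape=.1.1[0]..   (C,0)→(A,1,-1)
state=A head=3 tape=.1.[1]1..   (A,1)→(C,1,+1)
state=C head=4 tape=.1.1[1]..   (C,1)→(E,1,-1)
state=E head=3 tape=.1.[1]1..   (E,1)→(B,.,+1)
state=B head=4 tape=.1..[1]..   (B,1)→(B,1,+1)
state=B head=5 tape=.1..1[.].   (B,.)→(H,1,+1)
state=H head=6 tape=.1..11[.]
The non-blank tape span at halt is 1..11.

1..11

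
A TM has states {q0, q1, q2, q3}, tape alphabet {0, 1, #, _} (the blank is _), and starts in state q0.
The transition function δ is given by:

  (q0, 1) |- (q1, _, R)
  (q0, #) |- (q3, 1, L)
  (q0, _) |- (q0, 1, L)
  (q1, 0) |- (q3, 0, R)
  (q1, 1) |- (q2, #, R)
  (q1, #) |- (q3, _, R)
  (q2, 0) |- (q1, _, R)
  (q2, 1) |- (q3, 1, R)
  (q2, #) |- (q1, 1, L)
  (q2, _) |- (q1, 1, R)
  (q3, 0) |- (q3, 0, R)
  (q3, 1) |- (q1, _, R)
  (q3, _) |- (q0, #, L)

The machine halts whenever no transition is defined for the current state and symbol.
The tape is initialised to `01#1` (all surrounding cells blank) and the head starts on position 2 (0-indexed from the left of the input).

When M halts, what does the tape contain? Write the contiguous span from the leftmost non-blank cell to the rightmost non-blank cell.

q0 | 01[#]1__   read # → write 1, move L, go to q3
q3 | 0[1]11__   read 1 → write _, move R, go to q1
q1 | 0_[1]1__   read 1 → write #, move R, go to q2
q2 | 0_#[1]__   read 1 → write 1, move R, go to q3
q3 | 0_#1[_]_   read _ → write #, move L, go to q0
q0 | 0_#[1]#_   read 1 → write _, move R, go to q1
q1 | 0_#_[#]_   read # → write _, move R, go to q3
q3 | 0_#__[_]   read _ → write #, move L, go to q0
q0 | 0_#_[_]#   read _ → write 1, move L, go to q0
q0 | 0_#[_]1#   read _ → write 1, move L, go to q0
q0 | 0_[#]11#   read # → write 1, move L, go to q3
q3 | 0[_]111#   read _ → write #, move L, go to q0
q0 | [0]#111#
The non-blank tape span at halt is 0#111#.

0#111#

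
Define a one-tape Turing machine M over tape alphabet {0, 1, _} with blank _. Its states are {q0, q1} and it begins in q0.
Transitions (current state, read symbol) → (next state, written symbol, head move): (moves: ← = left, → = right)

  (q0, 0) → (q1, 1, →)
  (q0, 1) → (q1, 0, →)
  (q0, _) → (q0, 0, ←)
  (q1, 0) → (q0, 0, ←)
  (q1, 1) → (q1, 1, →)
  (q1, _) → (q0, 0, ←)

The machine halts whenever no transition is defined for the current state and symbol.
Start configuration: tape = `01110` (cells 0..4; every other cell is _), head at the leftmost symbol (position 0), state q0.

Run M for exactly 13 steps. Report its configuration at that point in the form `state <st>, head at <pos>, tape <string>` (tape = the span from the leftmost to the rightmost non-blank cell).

state=q0 head=0 tape=[0]1110   (q0,0)→(q1,1,→)
state=q1 head=1 tape=1[1]110   (q1,1)→(q1,1,→)
state=q1 head=2 tape=11[1]10   (q1,1)→(q1,1,→)
state=q1 head=3 tape=111[1]0   (q1,1)→(q1,1,→)
state=q1 head=4 tape=1111[0]   (q1,0)→(q0,0,←)
state=q0 head=3 tape=111[1]0   (q0,1)→(q1,0,→)
state=q1 head=4 tape=1110[0]   (q1,0)→(q0,0,←)
state=q0 head=3 tape=111[0]0   (q0,0)→(q1,1,→)
state=q1 head=4 tape=1111[0]   (q1,0)→(q0,0,←)
state=q0 head=3 tape=111[1]0   (q0,1)→(q1,0,→)
state=q1 head=4 tape=1110[0]   (q1,0)→(q0,0,←)
state=q0 head=3 tape=111[0]0   (q0,0)→(q1,1,→)
state=q1 head=4 tape=1111[0]   (q1,0)→(q0,0,←)
state=q0 head=3 tape=111[1]0
After 13 steps: state q0, head at 3, tape 11110.

state q0, head at 3, tape 11110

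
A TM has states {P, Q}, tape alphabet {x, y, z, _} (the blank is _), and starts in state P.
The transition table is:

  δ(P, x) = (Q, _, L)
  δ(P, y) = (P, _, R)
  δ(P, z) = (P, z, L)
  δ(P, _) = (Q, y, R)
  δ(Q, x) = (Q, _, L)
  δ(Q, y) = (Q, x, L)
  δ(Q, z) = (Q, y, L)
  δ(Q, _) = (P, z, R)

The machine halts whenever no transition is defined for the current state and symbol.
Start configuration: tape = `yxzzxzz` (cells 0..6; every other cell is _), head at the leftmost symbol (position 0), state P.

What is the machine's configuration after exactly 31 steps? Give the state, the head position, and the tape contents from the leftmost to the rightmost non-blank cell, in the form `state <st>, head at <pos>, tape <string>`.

P | __[y]xzzxzz   read y → write _, move R, go to P
P | ___[x]zzxzz   read x → write _, move L, go to Q
Q | __[_]_zzxzz   read _ → write z, move R, go to P
P | __z[_]zzxzz   read _ → write y, move R, go to Q
Q | __zy[z]zxzz   read z → write y, move L, go to Q
Q | __z[y]yzxzz   read y → write x, move L, go to Q
Q | __[z]xyzxzz   read z → write y, move L, go to Q
Q | _[_]yxyzxzz   read _ → write z, move R, go to P
P | _z[y]xyzxzz   read y → write _, move R, go to P
P | _z_[x]yzxzz   read x → write _, move L, go to Q
Q | _z[_]_yzxzz   read _ → write z, move R, go to P
P | _zz[_]yzxzz   read _ → write y, move R, go to Q
Q | _zzy[y]zxzz   read y → write x, move L, go to Q
Q | _zz[y]xzxzz   read y → write x, move L, go to Q
Q | _z[z]xxzxzz   read z → write y, move L, go to Q
Q | _[z]yxxzxzz   read z → write y, move L, go to Q
Q | [_]yyxxzxzz   read _ → write z, move R, go to P
P | z[y]yxxzxzz   read y → write _, move R, go to P
P | z_[y]xxzxzz   read y → write _, move R, go to P
P | z__[x]xzxzz   read x → write _, move L, go to Q
Q | z_[_]_xzxzz   read _ → write z, move R, go to P
P | z_z[_]xzxzz   read _ → write y, move R, go to Q
Q | z_zy[x]zxzz   read x → write _, move L, go to Q
Q | z_z[y]_zxzz   read y → write x, move L, go to Q
Q | z_[z]x_zxzz   read z → write y, move L, go to Q
Q | z[_]yx_zxzz   read _ → write z, move R, go to P
P | zz[y]x_zxzz   read y → write _, move R, go to P
P | zz_[x]_zxzz   read x → write _, move L, go to Q
Q | zz[_]__zxzz   read _ → write z, move R, go to P
P | zzz[_]_zxzz   read _ → write y, move R, go to Q
Q | zzzy[_]zxzz   read _ → write z, move R, go to P
P | zzzyz[z]xzz
After 31 steps: state P, head at 3, tape zzzyzzxzz.

state P, head at 3, tape zzzyzzxzz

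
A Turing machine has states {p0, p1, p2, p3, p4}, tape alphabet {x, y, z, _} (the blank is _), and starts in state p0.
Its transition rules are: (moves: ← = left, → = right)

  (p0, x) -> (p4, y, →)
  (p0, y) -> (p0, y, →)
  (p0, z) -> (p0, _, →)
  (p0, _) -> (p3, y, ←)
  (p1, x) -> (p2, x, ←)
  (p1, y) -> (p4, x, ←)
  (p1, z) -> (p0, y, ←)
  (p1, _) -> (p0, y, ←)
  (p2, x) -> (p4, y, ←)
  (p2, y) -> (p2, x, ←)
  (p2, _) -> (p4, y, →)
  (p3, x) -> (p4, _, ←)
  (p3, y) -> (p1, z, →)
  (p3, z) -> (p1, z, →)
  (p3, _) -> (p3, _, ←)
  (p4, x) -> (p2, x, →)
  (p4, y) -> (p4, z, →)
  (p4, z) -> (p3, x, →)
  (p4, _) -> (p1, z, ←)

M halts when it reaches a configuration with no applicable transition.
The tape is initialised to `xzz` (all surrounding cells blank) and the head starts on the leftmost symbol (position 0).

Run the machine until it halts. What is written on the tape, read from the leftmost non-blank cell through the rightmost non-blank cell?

p0 | _[x]zz___   read x → write y, move →, go to p4
p4 | _y[z]z___   read z → write x, move →, go to p3
p3 | _yx[z]___   read z → write z, move →, go to p1
p1 | _yxz[_]__   read _ → write y, move ←, go to p0
p0 | _yx[z]y__   read z → write _, move →, go to p0
p0 | _yx_[y]__   read y → write y, move →, go to p0
p0 | _yx_y[_]_   read _ → write y, move ←, go to p3
p3 | _yx_[y]y_   read y → write z, move →, go to p1
p1 | _yx_z[y]_   read y → write x, move ←, go to p4
p4 | _yx_[z]x_   read z → write x, move →, go to p3
p3 | _yx_x[x]_   read x → write _, move ←, go to p4
p4 | _yx_[x]__   read x → write x, move →, go to p2
p2 | _yx_x[_]_   read _ → write y, move →, go to p4
p4 | _yx_xy[_]   read _ → write z, move ←, go to p1
p1 | _yx_x[y]z   read y → write x, move ←, go to p4
p4 | _yx_[x]xz   read x → write x, move →, go to p2
p2 | _yx_x[x]z   read x → write y, move ←, go to p4
p4 | _yx_[x]yz   read x → write x, move →, go to p2
p2 | _yx_x[y]z   read y → write x, move ←, go to p2
p2 | _yx_[x]xz   read x → write y, move ←, go to p4
p4 | _yx[_]yxz   read _ → write z, move ←, go to p1
p1 | _y[x]zyxz   read x → write x, move ←, go to p2
p2 | _[y]xzyxz   read y → write x, move ←, go to p2
p2 | [_]xxzyxz   read _ → write y, move →, go to p4
p4 | y[x]xzyxz   read x → write x, move →, go to p2
p2 | yx[x]zyxz   read x → write y, move ←, go to p4
p4 | y[x]yzyxz   read x → write x, move →, go to p2
p2 | yx[y]zyxz   read y → write x, move ←, go to p2
p2 | y[x]xzyxz   read x → write y, move ←, go to p4
p4 | [y]yxzyxz   read y → write z, move →, go to p4
p4 | z[y]xzyxz   read y → write z, move →, go to p4
p4 | zz[x]zyxz   read x → write x, move →, go to p2
p2 | zzx[z]yxz
The non-blank tape span at halt is zzxzyxz.

zzxzyxz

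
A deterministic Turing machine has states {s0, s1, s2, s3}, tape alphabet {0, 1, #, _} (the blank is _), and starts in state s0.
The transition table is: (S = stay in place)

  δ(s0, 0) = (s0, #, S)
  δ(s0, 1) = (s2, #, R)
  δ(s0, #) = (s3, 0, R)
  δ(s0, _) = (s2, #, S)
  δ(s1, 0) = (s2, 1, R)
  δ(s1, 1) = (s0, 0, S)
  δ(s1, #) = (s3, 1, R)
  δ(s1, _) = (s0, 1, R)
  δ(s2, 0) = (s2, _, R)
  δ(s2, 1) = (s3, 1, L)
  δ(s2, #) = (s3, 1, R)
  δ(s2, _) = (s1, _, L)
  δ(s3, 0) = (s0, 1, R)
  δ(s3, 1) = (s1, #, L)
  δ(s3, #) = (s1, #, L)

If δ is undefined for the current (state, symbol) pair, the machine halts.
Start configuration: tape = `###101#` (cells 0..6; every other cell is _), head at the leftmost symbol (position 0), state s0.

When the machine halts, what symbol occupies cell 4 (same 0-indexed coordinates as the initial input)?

s0 | [#]##101#_   read # → write 0, move R, go to s3
s3 | 0[#]#101#_   read # → write #, move L, go to s1
s1 | [0]##101#_   read 0 → write 1, move R, go to s2
s2 | 1[#]#101#_   read # → write 1, move R, go to s3
s3 | 11[#]101#_   read # → write #, move L, go to s1
s1 | 1[1]#101#_   read 1 → write 0, move S, go to s0
s0 | 1[0]#101#_   read 0 → write #, move S, go to s0
s0 | 1[#]#101#_   read # → write 0, move R, go to s3
s3 | 10[#]101#_   read # → write #, move L, go to s1
s1 | 1[0]#101#_   read 0 → write 1, move R, go to s2
s2 | 11[#]101#_   read # → write 1, move R, go to s3
s3 | 111[1]01#_   read 1 → write #, move L, go to s1
s1 | 11[1]#01#_   read 1 → write 0, move S, go to s0
s0 | 11[0]#01#_   read 0 → write #, move S, go to s0
s0 | 11[#]#01#_   read # → write 0, move R, go to s3
s3 | 110[#]01#_   read # → write #, move L, go to s1
s1 | 11[0]#01#_   read 0 → write 1, move R, go to s2
s2 | 111[#]01#_   read # → write 1, move R, go to s3
s3 | 1111[0]1#_   read 0 → write 1, move R, go to s0
s0 | 11111[1]#_   read 1 → write #, move R, go to s2
s2 | 11111#[#]_   read # → write 1, move R, go to s3
s3 | 11111#1[_]
Cell 4 holds 1 when M halts.

1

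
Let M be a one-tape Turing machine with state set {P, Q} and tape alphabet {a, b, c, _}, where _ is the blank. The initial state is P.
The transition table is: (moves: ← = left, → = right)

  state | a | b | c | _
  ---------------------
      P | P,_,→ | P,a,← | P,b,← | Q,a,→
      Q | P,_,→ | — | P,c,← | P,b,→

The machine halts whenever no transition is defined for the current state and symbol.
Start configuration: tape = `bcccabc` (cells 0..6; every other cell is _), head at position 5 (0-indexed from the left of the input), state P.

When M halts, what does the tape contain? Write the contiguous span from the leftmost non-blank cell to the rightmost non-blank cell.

state=P head=5 tape=bccca[b]c   (P,b)→(P,a,←)
state=P head=4 tape=bccc[a]ac   (P,a)→(P,_,→)
state=P head=5 tape=bccc_[a]c   (P,a)→(P,_,→)
state=P head=6 tape=bccc__[c]   (P,c)→(P,b,←)
state=P head=5 tape=bccc_[_]b   (P,_)→(Q,a,→)
state=Q head=6 tape=bccc_a[b]
The non-blank tape span at halt is bccc_ab.

bccc_ab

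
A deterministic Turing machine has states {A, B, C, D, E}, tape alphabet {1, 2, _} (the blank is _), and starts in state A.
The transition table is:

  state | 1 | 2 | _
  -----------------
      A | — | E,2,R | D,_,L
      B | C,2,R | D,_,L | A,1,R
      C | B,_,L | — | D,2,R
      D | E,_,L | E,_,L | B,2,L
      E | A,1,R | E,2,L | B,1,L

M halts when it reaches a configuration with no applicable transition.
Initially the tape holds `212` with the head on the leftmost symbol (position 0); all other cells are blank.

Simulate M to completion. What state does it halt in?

A | __[2]12_   read 2 → write 2, move R, go to E
E | __2[1]2_   read 1 → write 1, move R, go to A
A | __21[2]_   read 2 → write 2, move R, go to E
E | __212[_]   read _ → write 1, move L, go to B
B | __21[2]1   read 2 → write _, move L, go to D
D | __2[1]_1   read 1 → write _, move L, go to E
E | __[2]__1   read 2 → write 2, move L, go to E
E | _[_]2__1   read _ → write 1, move L, go to B
B | [_]12__1   read _ → write 1, move R, go to A
A | 1[1]2__1
No transition is defined for (A, 1); M halts in state A.

A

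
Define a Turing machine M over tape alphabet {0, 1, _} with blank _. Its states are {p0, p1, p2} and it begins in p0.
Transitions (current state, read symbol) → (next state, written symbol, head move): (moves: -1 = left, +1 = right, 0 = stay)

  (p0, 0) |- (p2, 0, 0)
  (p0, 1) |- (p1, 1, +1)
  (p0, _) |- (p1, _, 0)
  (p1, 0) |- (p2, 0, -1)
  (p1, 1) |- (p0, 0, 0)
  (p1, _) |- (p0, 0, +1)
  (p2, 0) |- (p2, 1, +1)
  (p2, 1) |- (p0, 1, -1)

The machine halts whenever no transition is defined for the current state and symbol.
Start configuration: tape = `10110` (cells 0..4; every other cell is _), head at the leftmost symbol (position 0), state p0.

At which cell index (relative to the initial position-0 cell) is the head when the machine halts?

p0 | _[1]0110_   read 1 → write 1, move +1, go to p1
p1 | _1[0]110_   read 0 → write 0, move -1, go to p2
p2 | _[1]0110_   read 1 → write 1, move -1, go to p0
p0 | [_]10110_   read _ → write _, move 0, go to p1
p1 | [_]10110_   read _ → write 0, move +1, go to p0
p0 | 0[1]0110_   read 1 → write 1, move +1, go to p1
p1 | 01[0]110_   read 0 → write 0, move -1, go to p2
p2 | 0[1]0110_   read 1 → write 1, move -1, go to p0
p0 | [0]10110_   read 0 → write 0, move 0, go to p2
p2 | [0]10110_   read 0 → write 1, move +1, go to p2
p2 | 1[1]0110_   read 1 → write 1, move -1, go to p0
p0 | [1]10110_   read 1 → write 1, move +1, go to p1
p1 | 1[1]0110_   read 1 → write 0, move 0, go to p0
p0 | 1[0]0110_   read 0 → write 0, move 0, go to p2
p2 | 1[0]0110_   read 0 → write 1, move +1, go to p2
p2 | 11[0]110_   read 0 → write 1, move +1, go to p2
p2 | 111[1]10_   read 1 → write 1, move -1, go to p0
p0 | 11[1]110_   read 1 → write 1, move +1, go to p1
p1 | 111[1]10_   read 1 → write 0, move 0, go to p0
p0 | 111[0]10_   read 0 → write 0, move 0, go to p2
p2 | 111[0]10_   read 0 → write 1, move +1, go to p2
p2 | 1111[1]0_   read 1 → write 1, move -1, go to p0
p0 | 111[1]10_   read 1 → write 1, move +1, go to p1
p1 | 1111[1]0_   read 1 → write 0, move 0, go to p0
p0 | 1111[0]0_   read 0 → write 0, move 0, go to p2
p2 | 1111[0]0_   read 0 → write 1, move +1, go to p2
p2 | 11111[0]_   read 0 → write 1, move +1, go to p2
p2 | 111111[_]
At halt the head is at cell 5.

5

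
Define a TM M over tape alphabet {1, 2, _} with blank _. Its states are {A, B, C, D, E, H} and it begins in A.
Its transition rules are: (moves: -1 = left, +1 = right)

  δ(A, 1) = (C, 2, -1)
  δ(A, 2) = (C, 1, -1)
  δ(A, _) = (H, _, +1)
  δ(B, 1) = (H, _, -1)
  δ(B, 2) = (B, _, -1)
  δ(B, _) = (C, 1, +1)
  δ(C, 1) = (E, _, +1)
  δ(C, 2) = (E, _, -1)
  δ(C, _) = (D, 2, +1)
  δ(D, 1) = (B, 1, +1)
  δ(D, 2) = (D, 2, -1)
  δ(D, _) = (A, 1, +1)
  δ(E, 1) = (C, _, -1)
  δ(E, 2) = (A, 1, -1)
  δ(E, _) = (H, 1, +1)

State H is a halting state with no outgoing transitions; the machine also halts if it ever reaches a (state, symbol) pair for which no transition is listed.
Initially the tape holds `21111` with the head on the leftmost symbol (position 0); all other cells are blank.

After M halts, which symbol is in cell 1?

A | _[2]1111   read 2 → write 1, move -1, go to C
C | [_]11111   read _ → write 2, move +1, go to D
D | 2[1]1111   read 1 → write 1, move +1, go to B
B | 21[1]111   read 1 → write _, move -1, go to H
H | 2[1]_111
Cell 1 holds _ when M halts.

_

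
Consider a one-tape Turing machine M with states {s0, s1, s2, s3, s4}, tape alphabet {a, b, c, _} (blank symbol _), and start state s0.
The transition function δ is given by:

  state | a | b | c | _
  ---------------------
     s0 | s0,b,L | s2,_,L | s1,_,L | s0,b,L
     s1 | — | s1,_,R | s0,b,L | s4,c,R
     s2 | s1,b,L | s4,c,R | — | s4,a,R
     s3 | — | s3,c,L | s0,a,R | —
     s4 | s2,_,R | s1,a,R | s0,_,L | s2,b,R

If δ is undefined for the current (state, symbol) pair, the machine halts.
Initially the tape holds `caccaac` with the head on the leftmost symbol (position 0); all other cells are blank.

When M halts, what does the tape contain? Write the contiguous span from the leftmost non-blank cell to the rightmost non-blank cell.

s0 | __[c]accaac   read c → write _, move L, go to s1
s1 | _[_]_accaac   read _ → write c, move R, go to s4
s4 | _c[_]accaac   read _ → write b, move R, go to s2
s2 | _cb[a]ccaac   read a → write b, move L, go to s1
s1 | _c[b]bccaac   read b → write _, move R, go to s1
s1 | _c_[b]ccaac   read b → write _, move R, go to s1
s1 | _c__[c]caac   read c → write b, move L, go to s0
s0 | _c_[_]bcaac   read _ → write b, move L, go to s0
s0 | _c[_]bbcaac   read _ → write b, move L, go to s0
s0 | _[c]bbbcaac   read c → write _, move L, go to s1
s1 | [_]_bbbcaac   read _ → write c, move R, go to s4
s4 | c[_]bbbcaac   read _ → write b, move R, go to s2
s2 | cb[b]bbcaac   read b → write c, move R, go to s4
s4 | cbc[b]bcaac   read b → write a, move R, go to s1
s1 | cbca[b]caac   read b → write _, move R, go to s1
s1 | cbca_[c]aac   read c → write b, move L, go to s0
s0 | cbca[_]baac   read _ → write b, move L, go to s0
s0 | cbc[a]bbaac   read a → write b, move L, go to s0
s0 | cb[c]bbbaac   read c → write _, move L, go to s1
s1 | c[b]_bbbaac   read b → write _, move R, go to s1
s1 | c_[_]bbbaac   read _ → write c, move R, go to s4
s4 | c_c[b]bbaac   read b → write a, move R, go to s1
s1 | c_ca[b]baac   read b → write _, move R, go to s1
s1 | c_ca_[b]aac   read b → write _, move R, go to s1
s1 | c_ca__[a]ac
The non-blank tape span at halt is c_ca__aac.

c_ca__aac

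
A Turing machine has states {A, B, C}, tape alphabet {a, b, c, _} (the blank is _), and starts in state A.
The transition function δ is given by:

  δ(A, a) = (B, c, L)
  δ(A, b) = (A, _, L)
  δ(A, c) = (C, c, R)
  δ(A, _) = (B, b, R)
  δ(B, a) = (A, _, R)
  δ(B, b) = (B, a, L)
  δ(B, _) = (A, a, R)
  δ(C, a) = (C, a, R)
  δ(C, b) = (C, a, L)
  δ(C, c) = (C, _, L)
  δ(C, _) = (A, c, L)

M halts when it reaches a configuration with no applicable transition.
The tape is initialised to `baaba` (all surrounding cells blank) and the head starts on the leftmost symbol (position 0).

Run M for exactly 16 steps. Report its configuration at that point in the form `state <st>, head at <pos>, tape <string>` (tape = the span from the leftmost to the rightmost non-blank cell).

A | _[b]aaba_   read b → write _, move L, go to A
A | [_]_aaba_   read _ → write b, move R, go to B
B | b[_]aaba_   read _ → write a, move R, go to A
A | ba[a]aba_   read a → write c, move L, go to B
B | b[a]caba_   read a → write _, move R, go to A
A | b_[c]aba_   read c → write c, move R, go to C
C | b_c[a]ba_   read a → write a, move R, go to C
C | b_ca[b]a_   read b → write a, move L, go to C
C | b_c[a]aa_   read a → write a, move R, go to C
C | b_ca[a]a_   read a → write a, move R, go to C
C | b_caa[a]_   read a → write a, move R, go to C
C | b_caaa[_]   read _ → write c, move L, go to A
A | b_caa[a]c   read a → write c, move L, go to B
B | b_ca[a]cc   read a → write _, move R, go to A
A | b_ca_[c]c   read c → write c, move R, go to C
C | b_ca_c[c]   read c → write _, move L, go to C
C | b_ca_[c]_
After 16 steps: state C, head at 4, tape b_ca_c.

state C, head at 4, tape b_ca_c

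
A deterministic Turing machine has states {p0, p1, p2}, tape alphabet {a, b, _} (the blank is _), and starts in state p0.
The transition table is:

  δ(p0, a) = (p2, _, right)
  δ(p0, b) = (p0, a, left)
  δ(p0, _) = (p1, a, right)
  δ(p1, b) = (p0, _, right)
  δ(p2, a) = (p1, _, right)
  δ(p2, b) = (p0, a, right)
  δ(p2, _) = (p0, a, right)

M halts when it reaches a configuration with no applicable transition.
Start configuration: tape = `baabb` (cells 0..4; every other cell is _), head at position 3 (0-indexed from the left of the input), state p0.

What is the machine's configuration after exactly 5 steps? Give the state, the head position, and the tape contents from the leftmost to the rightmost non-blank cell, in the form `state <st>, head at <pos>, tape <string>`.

state=p0 head=3 tape=baa[b]b__   (p0,b)→(p0,a,left)
state=p0 head=2 tape=ba[a]ab__   (p0,a)→(p2,_,right)
state=p2 head=3 tape=ba_[a]b__   (p2,a)→(p1,_,right)
state=p1 head=4 tape=ba__[b]__   (p1,b)→(p0,_,right)
state=p0 head=5 tape=ba___[_]_   (p0,_)→(p1,a,right)
state=p1 head=6 tape=ba___a[_]
After 5 steps: state p1, head at 6, tape ba___a.

state p1, head at 6, tape ba___a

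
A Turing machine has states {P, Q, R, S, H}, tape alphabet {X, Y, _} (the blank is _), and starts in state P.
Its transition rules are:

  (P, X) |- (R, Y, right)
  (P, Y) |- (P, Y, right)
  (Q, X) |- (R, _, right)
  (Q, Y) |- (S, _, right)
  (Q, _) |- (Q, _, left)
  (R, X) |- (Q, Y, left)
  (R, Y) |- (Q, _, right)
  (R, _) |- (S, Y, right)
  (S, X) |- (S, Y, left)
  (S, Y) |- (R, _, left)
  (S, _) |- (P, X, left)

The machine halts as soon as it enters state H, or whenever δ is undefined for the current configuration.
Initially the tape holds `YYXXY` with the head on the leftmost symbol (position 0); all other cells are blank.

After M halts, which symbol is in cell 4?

X

state=P head=0 tape=[Y]YXXY_   (P,Y)→(P,Y,right)
state=P head=1 tape=Y[Y]XXY_   (P,Y)→(P,Y,right)
state=P head=2 tape=YY[X]XY_   (P,X)→(R,Y,right)
state=R head=3 tape=YYY[X]Y_   (R,X)→(Q,Y,left)
state=Q head=2 tape=YY[Y]YY_   (Q,Y)→(S,_,right)
state=S head=3 tape=YY_[Y]Y_   (S,Y)→(R,_,left)
state=R head=2 tape=YY[_]_Y_   (R,_)→(S,Y,right)
state=S head=3 tape=YYY[_]Y_   (S,_)→(P,X,left)
state=P head=2 tape=YY[Y]XY_   (P,Y)→(P,Y,right)
state=P head=3 tape=YYY[X]Y_   (P,X)→(R,Y,right)
state=R head=4 tape=YYYY[Y]_   (R,Y)→(Q,_,right)
state=Q head=5 tape=YYYY_[_]   (Q,_)→(Q,_,left)
state=Q head=4 tape=YYYY[_]_   (Q,_)→(Q,_,left)
state=Q head=3 tape=YYY[Y]__   (Q,Y)→(S,_,right)
state=S head=4 tape=YYY_[_]_   (S,_)→(P,X,left)
state=P head=3 tape=YYY[_]X_
Cell 4 holds X when M halts.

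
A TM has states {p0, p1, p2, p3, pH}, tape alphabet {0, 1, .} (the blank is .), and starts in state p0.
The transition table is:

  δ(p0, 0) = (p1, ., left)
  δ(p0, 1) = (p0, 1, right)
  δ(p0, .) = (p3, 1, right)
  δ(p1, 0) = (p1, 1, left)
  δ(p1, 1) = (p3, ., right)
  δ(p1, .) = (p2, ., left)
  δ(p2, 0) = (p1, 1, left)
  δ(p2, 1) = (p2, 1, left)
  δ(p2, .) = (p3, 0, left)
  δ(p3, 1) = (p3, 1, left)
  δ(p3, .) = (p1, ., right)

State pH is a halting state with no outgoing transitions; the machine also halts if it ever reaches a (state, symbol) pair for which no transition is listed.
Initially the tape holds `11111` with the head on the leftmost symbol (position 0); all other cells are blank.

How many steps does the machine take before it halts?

state=p0 head=0 tape=.[1]1111...   (p0,1)→(p0,1,right)
state=p0 head=1 tape=.1[1]111...   (p0,1)→(p0,1,right)
state=p0 head=2 tape=.11[1]11...   (p0,1)→(p0,1,right)
state=p0 head=3 tape=.111[1]1...   (p0,1)→(p0,1,right)
state=p0 head=4 tape=.1111[1]...   (p0,1)→(p0,1,right)
state=p0 head=5 tape=.11111[.]..   (p0,.)→(p3,1,right)
state=p3 head=6 tape=.111111[.].   (p3,.)→(p1,.,right)
state=p1 head=7 tape=.111111.[.]   (p1,.)→(p2,.,left)
state=p2 head=6 tape=.111111[.].   (p2,.)→(p3,0,left)
state=p3 head=5 tape=.11111[1]0.   (p3,1)→(p3,1,left)
state=p3 head=4 tape=.1111[1]10.   (p3,1)→(p3,1,left)
state=p3 head=3 tape=.111[1]110.   (p3,1)→(p3,1,left)
state=p3 head=2 tape=.11[1]1110.   (p3,1)→(p3,1,left)
state=p3 head=1 tape=.1[1]11110.   (p3,1)→(p3,1,left)
state=p3 head=0 tape=.[1]111110.   (p3,1)→(p3,1,left)
state=p3 head=-1 tape=[.]1111110.   (p3,.)→(p1,.,right)
state=p1 head=0 tape=.[1]111110.   (p1,1)→(p3,.,right)
state=p3 head=1 tape=..[1]11110.   (p3,1)→(p3,1,left)
state=p3 head=0 tape=.[.]111110.   (p3,.)→(p1,.,right)
state=p1 head=1 tape=..[1]11110.   (p1,1)→(p3,.,right)
state=p3 head=2 tape=...[1]1110.   (p3,1)→(p3,1,left)
state=p3 head=1 tape=..[.]11110.   (p3,.)→(p1,.,right)
state=p1 head=2 tape=...[1]1110.   (p1,1)→(p3,.,right)
state=p3 head=3 tape=....[1]110.   (p3,1)→(p3,1,left)
state=p3 head=2 tape=...[.]1110.   (p3,.)→(p1,.,right)
state=p1 head=3 tape=....[1]110.   (p1,1)→(p3,.,right)
state=p3 head=4 tape=.....[1]10.   (p3,1)→(p3,1,left)
state=p3 head=3 tape=....[.]110.   (p3,.)→(p1,.,right)
state=p1 head=4 tape=.....[1]10.   (p1,1)→(p3,.,right)
state=p3 head=5 tape=......[1]0.   (p3,1)→(p3,1,left)
state=p3 head=4 tape=.....[.]10.   (p3,.)→(p1,.,right)
state=p1 head=5 tape=......[1]0.   (p1,1)→(p3,.,right)
state=p3 head=6 tape=.......[0].
M halts after 32 transitions.

32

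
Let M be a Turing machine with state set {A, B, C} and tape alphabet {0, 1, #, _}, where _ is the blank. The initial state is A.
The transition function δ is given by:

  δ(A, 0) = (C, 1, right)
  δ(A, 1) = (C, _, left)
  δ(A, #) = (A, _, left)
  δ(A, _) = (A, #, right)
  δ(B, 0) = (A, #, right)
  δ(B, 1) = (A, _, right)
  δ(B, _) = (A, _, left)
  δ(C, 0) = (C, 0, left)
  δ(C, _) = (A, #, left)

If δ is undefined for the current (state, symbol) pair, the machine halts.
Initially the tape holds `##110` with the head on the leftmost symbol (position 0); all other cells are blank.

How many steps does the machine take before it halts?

11

A | __[#]#110   read # → write _, move left, go to A
A | _[_]_#110   read _ → write #, move right, go to A
A | _#[_]#110   read _ → write #, move right, go to A
A | _##[#]110   read # → write _, move left, go to A
A | _#[#]_110   read # → write _, move left, go to A
A | _[#]__110   read # → write _, move left, go to A
A | [_]___110   read _ → write #, move right, go to A
A | #[_]__110   read _ → write #, move right, go to A
A | ##[_]_110   read _ → write #, move right, go to A
A | ###[_]110   read _ → write #, move right, go to A
A | ####[1]10   read 1 → write _, move left, go to C
C | ###[#]_10
M halts after 11 transitions.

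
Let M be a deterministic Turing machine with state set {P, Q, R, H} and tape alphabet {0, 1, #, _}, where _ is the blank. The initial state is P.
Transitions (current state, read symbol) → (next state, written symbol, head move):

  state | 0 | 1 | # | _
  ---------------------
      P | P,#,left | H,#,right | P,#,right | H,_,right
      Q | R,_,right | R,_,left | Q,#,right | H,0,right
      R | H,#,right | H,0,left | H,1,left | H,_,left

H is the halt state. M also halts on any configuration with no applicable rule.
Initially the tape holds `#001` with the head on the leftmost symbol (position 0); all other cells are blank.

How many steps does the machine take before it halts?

8

P | [#]001_   read # → write #, move right, go to P
P | #[0]01_   read 0 → write #, move left, go to P
P | [#]#01_   read # → write #, move right, go to P
P | #[#]01_   read # → write #, move right, go to P
P | ##[0]1_   read 0 → write #, move left, go to P
P | #[#]#1_   read # → write #, move right, go to P
P | ##[#]1_   read # → write #, move right, go to P
P | ###[1]_   read 1 → write #, move right, go to H
H | ####[_]
M halts after 8 transitions.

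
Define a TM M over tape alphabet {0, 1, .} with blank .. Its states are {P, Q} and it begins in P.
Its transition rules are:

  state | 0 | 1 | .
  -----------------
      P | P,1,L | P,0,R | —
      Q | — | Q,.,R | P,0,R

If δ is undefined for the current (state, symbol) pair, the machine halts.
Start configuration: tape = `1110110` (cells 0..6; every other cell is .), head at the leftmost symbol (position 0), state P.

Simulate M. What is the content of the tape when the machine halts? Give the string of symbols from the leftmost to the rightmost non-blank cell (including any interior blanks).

P | .[1]110110   read 1 → write 0, move R, go to P
P | .0[1]10110   read 1 → write 0, move R, go to P
P | .00[1]0110   read 1 → write 0, move R, go to P
P | .000[0]110   read 0 → write 1, move L, go to P
P | .00[0]1110   read 0 → write 1, move L, go to P
P | .0[0]11110   read 0 → write 1, move L, go to P
P | .[0]111110   read 0 → write 1, move L, go to P
P | [.]1111110
The non-blank tape span at halt is 1111110.

1111110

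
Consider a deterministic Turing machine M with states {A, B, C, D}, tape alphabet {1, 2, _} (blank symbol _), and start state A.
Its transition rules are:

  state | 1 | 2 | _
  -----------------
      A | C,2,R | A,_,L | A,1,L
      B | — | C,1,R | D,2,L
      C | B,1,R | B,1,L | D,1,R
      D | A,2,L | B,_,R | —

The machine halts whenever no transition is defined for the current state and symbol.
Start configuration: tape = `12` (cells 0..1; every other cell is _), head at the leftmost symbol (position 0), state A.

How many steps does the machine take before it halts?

12

A | [1]2___   read 1 → write 2, move R, go to C
C | 2[2]___   read 2 → write 1, move L, go to B
B | [2]1___   read 2 → write 1, move R, go to C
C | 1[1]___   read 1 → write 1, move R, go to B
B | 11[_]__   read _ → write 2, move L, go to D
D | 1[1]2__   read 1 → write 2, move L, go to A
A | [1]22__   read 1 → write 2, move R, go to C
C | 2[2]2__   read 2 → write 1, move L, go to B
B | [2]12__   read 2 → write 1, move R, go to C
C | 1[1]2__   read 1 → write 1, move R, go to B
B | 11[2]__   read 2 → write 1, move R, go to C
C | 111[_]_   read _ → write 1, move R, go to D
D | 1111[_]
M halts after 12 transitions.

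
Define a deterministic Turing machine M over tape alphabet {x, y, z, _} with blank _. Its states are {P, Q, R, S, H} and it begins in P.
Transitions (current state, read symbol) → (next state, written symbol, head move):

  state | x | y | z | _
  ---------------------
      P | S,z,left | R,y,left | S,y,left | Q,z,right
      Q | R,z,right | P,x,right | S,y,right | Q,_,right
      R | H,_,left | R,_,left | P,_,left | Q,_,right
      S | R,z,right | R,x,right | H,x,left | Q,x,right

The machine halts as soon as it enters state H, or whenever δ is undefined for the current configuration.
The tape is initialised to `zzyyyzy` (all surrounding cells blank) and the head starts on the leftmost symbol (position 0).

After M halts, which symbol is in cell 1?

_

P | __[z]zyyyzy   read z → write y, move left, go to S
S | _[_]yzyyyzy   read _ → write x, move right, go to Q
Q | _x[y]zyyyzy   read y → write x, move right, go to P
P | _xx[z]yyyzy   read z → write y, move left, go to S
S | _x[x]yyyyzy   read x → write z, move right, go to R
R | _xz[y]yyyzy   read y → write _, move left, go to R
R | _x[z]_yyyzy   read z → write _, move left, go to P
P | _[x]__yyyzy   read x → write z, move left, go to S
S | [_]z__yyyzy   read _ → write x, move right, go to Q
Q | x[z]__yyyzy   read z → write y, move right, go to S
S | xy[_]_yyyzy   read _ → write x, move right, go to Q
Q | xyx[_]yyyzy   read _ → write _, move right, go to Q
Q | xyx_[y]yyzy   read y → write x, move right, go to P
P | xyx_x[y]yzy   read y → write y, move left, go to R
R | xyx_[x]yyzy   read x → write _, move left, go to H
H | xyx[_]_yyzy
Cell 1 holds _ when M halts.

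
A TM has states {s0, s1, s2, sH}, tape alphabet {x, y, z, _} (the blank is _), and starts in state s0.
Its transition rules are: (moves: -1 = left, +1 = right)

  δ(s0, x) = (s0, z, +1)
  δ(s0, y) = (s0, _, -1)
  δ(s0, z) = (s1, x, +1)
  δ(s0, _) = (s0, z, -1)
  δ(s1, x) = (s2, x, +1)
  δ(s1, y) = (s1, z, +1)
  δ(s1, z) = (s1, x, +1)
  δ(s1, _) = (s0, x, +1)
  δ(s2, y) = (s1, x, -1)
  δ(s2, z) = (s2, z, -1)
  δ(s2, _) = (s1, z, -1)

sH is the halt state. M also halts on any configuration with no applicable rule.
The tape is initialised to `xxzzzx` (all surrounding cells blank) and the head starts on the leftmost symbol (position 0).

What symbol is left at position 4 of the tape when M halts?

state=s0 head=0 tape=[x]xzzzx_   (s0,x)→(s0,z,+1)
state=s0 head=1 tape=z[x]zzzx_   (s0,x)→(s0,z,+1)
state=s0 head=2 tape=zz[z]zzx_   (s0,z)→(s1,x,+1)
state=s1 head=3 tape=zzx[z]zx_   (s1,z)→(s1,x,+1)
state=s1 head=4 tape=zzxx[z]x_   (s1,z)→(s1,x,+1)
state=s1 head=5 tape=zzxxx[x]_   (s1,x)→(s2,x,+1)
state=s2 head=6 tape=zzxxxx[_]   (s2,_)→(s1,z,-1)
state=s1 head=5 tape=zzxxx[x]z   (s1,x)→(s2,x,+1)
state=s2 head=6 tape=zzxxxx[z]   (s2,z)→(s2,z,-1)
state=s2 head=5 tape=zzxxx[x]z
Cell 4 holds x when M halts.

x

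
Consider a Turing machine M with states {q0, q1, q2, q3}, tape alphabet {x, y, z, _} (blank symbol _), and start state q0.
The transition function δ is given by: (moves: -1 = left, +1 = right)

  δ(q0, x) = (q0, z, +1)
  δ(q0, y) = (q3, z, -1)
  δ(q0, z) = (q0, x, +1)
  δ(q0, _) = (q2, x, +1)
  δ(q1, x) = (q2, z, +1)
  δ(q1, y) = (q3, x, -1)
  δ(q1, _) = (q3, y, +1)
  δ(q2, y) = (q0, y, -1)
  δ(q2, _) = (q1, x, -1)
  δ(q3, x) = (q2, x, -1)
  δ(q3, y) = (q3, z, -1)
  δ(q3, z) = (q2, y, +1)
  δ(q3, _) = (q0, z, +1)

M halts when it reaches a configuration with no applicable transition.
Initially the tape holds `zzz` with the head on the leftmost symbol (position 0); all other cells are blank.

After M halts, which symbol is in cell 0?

state=q0 head=0 tape=[z]zz__   (q0,z)→(q0,x,+1)
state=q0 head=1 tape=x[z]z__   (q0,z)→(q0,x,+1)
state=q0 head=2 tape=xx[z]__   (q0,z)→(q0,x,+1)
state=q0 head=3 tape=xxx[_]_   (q0,_)→(q2,x,+1)
state=q2 head=4 tape=xxxx[_]   (q2,_)→(q1,x,-1)
state=q1 head=3 tape=xxx[x]x   (q1,x)→(q2,z,+1)
state=q2 head=4 tape=xxxz[x]
Cell 0 holds x when M halts.

x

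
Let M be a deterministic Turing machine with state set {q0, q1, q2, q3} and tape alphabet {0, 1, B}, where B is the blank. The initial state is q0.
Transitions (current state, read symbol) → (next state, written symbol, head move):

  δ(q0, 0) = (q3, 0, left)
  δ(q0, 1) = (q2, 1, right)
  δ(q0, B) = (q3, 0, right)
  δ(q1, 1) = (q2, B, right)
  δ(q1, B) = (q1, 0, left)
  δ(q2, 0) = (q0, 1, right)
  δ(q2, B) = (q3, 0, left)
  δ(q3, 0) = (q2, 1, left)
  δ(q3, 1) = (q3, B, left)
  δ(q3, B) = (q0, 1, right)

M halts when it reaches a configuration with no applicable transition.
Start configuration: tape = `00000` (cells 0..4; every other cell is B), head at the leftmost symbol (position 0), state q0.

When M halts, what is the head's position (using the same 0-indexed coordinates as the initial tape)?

-1

q0 | BBB[0]0000   read 0 → write 0, move left, go to q3
q3 | BB[B]00000   read B → write 1, move right, go to q0
q0 | BB1[0]0000   read 0 → write 0, move left, go to q3
q3 | BB[1]00000   read 1 → write B, move left, go to q3
q3 | B[B]B00000   read B → write 1, move right, go to q0
q0 | B1[B]00000   read B → write 0, move right, go to q3
q3 | B10[0]0000   read 0 → write 1, move left, go to q2
q2 | B1[0]10000   read 0 → write 1, move right, go to q0
q0 | B11[1]0000   read 1 → write 1, move right, go to q2
q2 | B111[0]000   read 0 → write 1, move right, go to q0
q0 | B1111[0]00   read 0 → write 0, move left, go to q3
q3 | B111[1]000   read 1 → write B, move left, go to q3
q3 | B11[1]B000   read 1 → write B, move left, go to q3
q3 | B1[1]BB000   read 1 → write B, move left, go to q3
q3 | B[1]BBB000   read 1 → write B, move left, go to q3
q3 | [B]BBBB000   read B → write 1, move right, go to q0
q0 | 1[B]BBB000   read B → write 0, move right, go to q3
q3 | 10[B]BB000   read B → write 1, move right, go to q0
q0 | 101[B]B000   read B → write 0, move right, go to q3
q3 | 1010[B]000   read B → write 1, move right, go to q0
q0 | 10101[0]00   read 0 → write 0, move left, go to q3
q3 | 1010[1]000   read 1 → write B, move left, go to q3
q3 | 101[0]B000   read 0 → write 1, move left, go to q2
q2 | 10[1]1B000
At halt the head is at cell -1.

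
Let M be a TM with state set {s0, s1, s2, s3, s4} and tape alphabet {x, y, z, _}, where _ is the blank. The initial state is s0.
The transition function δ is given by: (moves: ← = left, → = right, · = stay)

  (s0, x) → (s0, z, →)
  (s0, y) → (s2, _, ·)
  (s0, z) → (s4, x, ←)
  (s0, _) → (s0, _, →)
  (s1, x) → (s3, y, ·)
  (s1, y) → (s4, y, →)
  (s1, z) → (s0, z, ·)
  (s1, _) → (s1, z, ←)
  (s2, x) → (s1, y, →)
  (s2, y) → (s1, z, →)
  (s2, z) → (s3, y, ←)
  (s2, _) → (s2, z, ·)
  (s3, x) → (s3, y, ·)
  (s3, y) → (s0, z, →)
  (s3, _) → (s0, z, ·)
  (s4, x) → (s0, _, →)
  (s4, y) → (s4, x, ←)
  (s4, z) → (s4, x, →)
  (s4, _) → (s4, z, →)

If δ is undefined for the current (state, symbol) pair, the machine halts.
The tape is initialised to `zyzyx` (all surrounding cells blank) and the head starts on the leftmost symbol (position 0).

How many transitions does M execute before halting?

s0 | _[z]yzyx   read z → write x, move ←, go to s4
s4 | [_]xyzyx   read _ → write z, move →, go to s4
s4 | z[x]yzyx   read x → write _, move →, go to s0
s0 | z_[y]zyx   read y → write _, move ·, go to s2
s2 | z_[_]zyx   read _ → write z, move ·, go to s2
s2 | z_[z]zyx   read z → write y, move ←, go to s3
s3 | z[_]yzyx   read _ → write z, move ·, go to s0
s0 | z[z]yzyx   read z → write x, move ←, go to s4
s4 | [z]xyzyx   read z → write x, move →, go to s4
s4 | x[x]yzyx   read x → write _, move →, go to s0
s0 | x_[y]zyx   read y → write _, move ·, go to s2
s2 | x_[_]zyx   read _ → write z, move ·, go to s2
s2 | x_[z]zyx   read z → write y, move ←, go to s3
s3 | x[_]yzyx   read _ → write z, move ·, go to s0
s0 | x[z]yzyx   read z → write x, move ←, go to s4
s4 | [x]xyzyx   read x → write _, move →, go to s0
s0 | _[x]yzyx   read x → write z, move →, go to s0
s0 | _z[y]zyx   read y → write _, move ·, go to s2
s2 | _z[_]zyx   read _ → write z, move ·, go to s2
s2 | _z[z]zyx   read z → write y, move ←, go to s3
s3 | _[z]yzyx
M halts after 20 transitions.

20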